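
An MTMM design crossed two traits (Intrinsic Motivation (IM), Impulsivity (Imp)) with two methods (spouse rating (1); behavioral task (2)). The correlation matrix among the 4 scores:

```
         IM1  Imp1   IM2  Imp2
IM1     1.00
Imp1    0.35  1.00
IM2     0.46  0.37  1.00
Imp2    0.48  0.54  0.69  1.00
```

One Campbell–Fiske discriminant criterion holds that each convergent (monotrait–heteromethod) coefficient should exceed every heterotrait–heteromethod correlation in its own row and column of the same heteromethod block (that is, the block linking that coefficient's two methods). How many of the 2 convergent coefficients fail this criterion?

1

Convergent coefficients and their comparison sets:
IM (methods 1·2): 0.46 vs {0.48, 0.37} → fail.
Imp (methods 1·2): 0.54 vs {0.37, 0.48} → pass.
1 of 2 fail.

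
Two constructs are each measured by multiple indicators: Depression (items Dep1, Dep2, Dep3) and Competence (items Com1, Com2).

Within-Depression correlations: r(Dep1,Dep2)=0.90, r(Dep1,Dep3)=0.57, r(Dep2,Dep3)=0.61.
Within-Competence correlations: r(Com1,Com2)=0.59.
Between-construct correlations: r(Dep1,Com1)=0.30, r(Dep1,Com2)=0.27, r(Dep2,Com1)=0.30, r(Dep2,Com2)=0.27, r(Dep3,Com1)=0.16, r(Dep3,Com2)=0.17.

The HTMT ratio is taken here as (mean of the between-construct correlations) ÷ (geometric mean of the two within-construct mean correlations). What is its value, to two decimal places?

Mean heterotrait r = 1.47/6 = 0.2450.
Mean within-Dep = 2.08/3 = 0.6933; mean within-Com = 0.59/1 = 0.5900.
Geometric mean = √(0.6933 × 0.5900) = 0.6396.
HTMT = 0.2450 / 0.6396 = 0.38.

0.38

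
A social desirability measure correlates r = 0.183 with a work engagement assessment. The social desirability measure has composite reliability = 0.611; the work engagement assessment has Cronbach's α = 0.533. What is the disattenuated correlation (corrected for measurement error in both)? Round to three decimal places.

0.321

r_true = r_obs / √(r_xx · r_yy) = 0.183 / √(0.611 × 0.533) = 0.183 / √0.325663 = 0.183 / 0.5707 ≈ 0.321.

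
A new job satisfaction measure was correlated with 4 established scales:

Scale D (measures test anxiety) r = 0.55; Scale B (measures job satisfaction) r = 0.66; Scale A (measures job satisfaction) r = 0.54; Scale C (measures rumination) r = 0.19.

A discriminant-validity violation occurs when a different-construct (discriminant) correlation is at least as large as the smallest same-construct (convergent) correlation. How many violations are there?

Convergent (same construct = job satisfaction): Scale B, Scale A.
Smallest convergent = 0.54. Discriminant values: 0.55, 0.19; count ≥ 0.54 → 1.

1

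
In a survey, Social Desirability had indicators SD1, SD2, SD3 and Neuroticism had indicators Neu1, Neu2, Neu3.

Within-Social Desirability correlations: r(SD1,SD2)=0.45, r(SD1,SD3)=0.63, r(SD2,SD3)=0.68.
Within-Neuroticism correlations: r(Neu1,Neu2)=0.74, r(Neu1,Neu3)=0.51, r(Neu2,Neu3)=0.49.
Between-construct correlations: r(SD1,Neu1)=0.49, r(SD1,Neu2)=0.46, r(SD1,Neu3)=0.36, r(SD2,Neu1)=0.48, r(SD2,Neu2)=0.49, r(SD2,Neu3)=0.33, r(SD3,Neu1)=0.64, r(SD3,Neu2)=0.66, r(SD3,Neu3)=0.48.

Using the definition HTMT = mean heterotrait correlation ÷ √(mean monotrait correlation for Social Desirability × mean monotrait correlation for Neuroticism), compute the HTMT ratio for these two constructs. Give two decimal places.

0.84

Between-construct mean = 4.39/9 = 0.4878.
Mean within-SD = 1.76/3 = 0.5867; mean within-Neu = 1.74/3 = 0.5800.
Geometric mean = √(0.5867 × 0.5800) = 0.5833.
HTMT = 0.4878 / 0.5833 = 0.84.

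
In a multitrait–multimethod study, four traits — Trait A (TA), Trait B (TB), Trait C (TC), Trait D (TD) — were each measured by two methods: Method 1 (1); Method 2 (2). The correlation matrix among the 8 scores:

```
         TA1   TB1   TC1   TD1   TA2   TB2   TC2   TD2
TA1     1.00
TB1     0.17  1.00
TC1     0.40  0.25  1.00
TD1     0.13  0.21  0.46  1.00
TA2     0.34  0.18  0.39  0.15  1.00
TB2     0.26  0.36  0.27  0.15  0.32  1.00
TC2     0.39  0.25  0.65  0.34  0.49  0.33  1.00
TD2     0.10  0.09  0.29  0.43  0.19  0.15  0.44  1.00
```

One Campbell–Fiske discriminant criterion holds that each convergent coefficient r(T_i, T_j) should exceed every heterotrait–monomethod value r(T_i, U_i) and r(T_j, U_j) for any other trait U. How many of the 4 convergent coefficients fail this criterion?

Convergent coefficients and their comparison sets:
TA (methods 1·2): 0.34 vs {0.17, 0.32, 0.40, 0.49, 0.13, 0.19} → fail.
TB (methods 1·2): 0.36 vs {0.17, 0.32, 0.25, 0.33, 0.21, 0.15} → pass.
TC (methods 1·2): 0.65 vs {0.40, 0.49, 0.25, 0.33, 0.46, 0.44} → pass.
TD (methods 1·2): 0.43 vs {0.13, 0.19, 0.21, 0.15, 0.46, 0.44} → fail.
2 of 4 fail.

2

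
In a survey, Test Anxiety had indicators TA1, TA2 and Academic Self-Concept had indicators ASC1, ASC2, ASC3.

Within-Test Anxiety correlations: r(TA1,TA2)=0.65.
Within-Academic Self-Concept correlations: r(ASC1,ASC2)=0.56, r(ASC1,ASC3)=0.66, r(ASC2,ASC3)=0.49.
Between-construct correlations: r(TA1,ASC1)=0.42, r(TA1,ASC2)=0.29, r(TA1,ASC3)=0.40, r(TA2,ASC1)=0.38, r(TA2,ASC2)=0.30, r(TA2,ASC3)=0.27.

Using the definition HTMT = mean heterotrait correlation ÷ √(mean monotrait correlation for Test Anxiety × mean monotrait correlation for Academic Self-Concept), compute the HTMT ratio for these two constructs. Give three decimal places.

0.564

Mean between = 2.06/6 = 0.3433.
Mean within-TA = 0.65/1 = 0.6500; mean within-ASC = 1.71/3 = 0.5700.
Geometric mean = √(0.6500 × 0.5700) = 0.6087.
HTMT = 0.3433 / 0.6087 = 0.564.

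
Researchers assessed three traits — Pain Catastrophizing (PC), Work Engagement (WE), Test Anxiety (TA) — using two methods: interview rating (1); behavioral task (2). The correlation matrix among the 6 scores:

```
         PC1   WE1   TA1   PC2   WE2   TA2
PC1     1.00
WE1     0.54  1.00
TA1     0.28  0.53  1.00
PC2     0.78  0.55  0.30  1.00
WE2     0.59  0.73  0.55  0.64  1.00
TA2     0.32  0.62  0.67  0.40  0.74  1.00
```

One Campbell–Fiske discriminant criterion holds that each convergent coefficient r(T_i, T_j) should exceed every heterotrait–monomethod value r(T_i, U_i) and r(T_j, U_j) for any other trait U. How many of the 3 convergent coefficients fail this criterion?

2

Checking each validity diagonal entry against its comparison values:
PC (methods 1·2): 0.78 vs {0.54, 0.64, 0.28, 0.40} → pass.
WE (methods 1·2): 0.73 vs {0.54, 0.64, 0.53, 0.74} → fail.
TA (methods 1·2): 0.67 vs {0.28, 0.40, 0.53, 0.74} → fail.
2 of 3 fail.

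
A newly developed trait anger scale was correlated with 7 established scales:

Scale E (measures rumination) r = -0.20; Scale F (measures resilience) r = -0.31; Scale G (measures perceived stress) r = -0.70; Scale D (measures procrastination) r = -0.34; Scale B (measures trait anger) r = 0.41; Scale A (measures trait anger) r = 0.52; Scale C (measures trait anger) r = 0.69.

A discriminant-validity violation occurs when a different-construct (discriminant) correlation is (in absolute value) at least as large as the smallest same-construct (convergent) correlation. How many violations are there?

Convergent (same construct = trait anger): Scale B, Scale A, Scale C.
Smallest convergent = 0.41. Discriminant |r|: 0.20, 0.31, 0.70, 0.34; count ≥ 0.41 → 1.

1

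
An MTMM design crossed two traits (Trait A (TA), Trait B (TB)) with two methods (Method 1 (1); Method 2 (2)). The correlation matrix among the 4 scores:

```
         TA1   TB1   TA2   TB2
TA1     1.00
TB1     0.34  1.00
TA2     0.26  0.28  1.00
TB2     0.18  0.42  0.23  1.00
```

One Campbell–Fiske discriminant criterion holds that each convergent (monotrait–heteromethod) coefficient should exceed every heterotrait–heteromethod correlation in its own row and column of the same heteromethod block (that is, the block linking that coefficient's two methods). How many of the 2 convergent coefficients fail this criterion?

1

Each convergent coefficient versus the relevant comparison correlations:
TA (methods 1·2): 0.26 vs {0.18, 0.28} → fail.
TB (methods 1·2): 0.42 vs {0.28, 0.18} → pass.
1 of 2 fail.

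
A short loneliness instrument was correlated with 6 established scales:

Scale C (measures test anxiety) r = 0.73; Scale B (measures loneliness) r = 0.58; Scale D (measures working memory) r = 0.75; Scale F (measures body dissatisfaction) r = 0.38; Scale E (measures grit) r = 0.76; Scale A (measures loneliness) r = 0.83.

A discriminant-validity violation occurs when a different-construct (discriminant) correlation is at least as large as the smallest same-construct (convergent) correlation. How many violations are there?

3

Convergent (same construct = loneliness): Scale B, Scale A.
Smallest convergent = 0.58. Discriminant values: 0.73, 0.75, 0.38, 0.76; count ≥ 0.58 → 3.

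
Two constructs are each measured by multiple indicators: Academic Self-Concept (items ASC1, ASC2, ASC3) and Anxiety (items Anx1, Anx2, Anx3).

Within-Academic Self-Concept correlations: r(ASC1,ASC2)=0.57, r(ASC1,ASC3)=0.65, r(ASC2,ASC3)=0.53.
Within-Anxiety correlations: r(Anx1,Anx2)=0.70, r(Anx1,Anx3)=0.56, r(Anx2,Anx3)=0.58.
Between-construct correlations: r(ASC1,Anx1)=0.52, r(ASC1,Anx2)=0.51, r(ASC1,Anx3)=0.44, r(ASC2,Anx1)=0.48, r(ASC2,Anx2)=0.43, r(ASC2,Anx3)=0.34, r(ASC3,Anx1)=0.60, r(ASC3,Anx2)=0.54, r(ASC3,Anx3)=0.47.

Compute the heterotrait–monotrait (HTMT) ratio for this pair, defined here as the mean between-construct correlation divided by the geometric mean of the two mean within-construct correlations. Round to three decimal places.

Mean between = 4.33/9 = 0.4811.
Mean within-ASC = 1.75/3 = 0.5833; mean within-Anx = 1.84/3 = 0.6133.
Geometric mean = √(0.5833 × 0.6133) = 0.5981.
HTMT = 0.4811 / 0.5981 = 0.804.

0.804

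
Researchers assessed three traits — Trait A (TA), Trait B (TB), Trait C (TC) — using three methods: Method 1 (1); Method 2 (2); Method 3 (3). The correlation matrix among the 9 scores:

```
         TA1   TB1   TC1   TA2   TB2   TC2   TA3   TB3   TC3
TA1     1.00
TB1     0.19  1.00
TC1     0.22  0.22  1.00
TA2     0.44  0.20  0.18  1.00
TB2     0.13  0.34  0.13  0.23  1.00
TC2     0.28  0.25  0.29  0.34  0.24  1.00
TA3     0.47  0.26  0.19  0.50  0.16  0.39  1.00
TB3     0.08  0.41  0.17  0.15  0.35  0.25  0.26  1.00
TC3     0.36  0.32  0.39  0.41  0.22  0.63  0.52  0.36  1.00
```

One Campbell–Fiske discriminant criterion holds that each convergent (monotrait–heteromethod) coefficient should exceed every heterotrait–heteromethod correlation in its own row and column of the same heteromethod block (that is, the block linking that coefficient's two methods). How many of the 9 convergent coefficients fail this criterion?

Convergent coefficients and their comparison sets:
TA (methods 1·2): 0.44 vs {0.13, 0.20, 0.28, 0.18} → pass.
TA (methods 1·3): 0.47 vs {0.08, 0.26, 0.36, 0.19} → pass.
TA (methods 2·3): 0.50 vs {0.15, 0.16, 0.41, 0.39} → pass.
TB (methods 1·2): 0.34 vs {0.20, 0.13, 0.25, 0.13} → pass.
TB (methods 1·3): 0.41 vs {0.26, 0.08, 0.32, 0.17} → pass.
TB (methods 2·3): 0.35 vs {0.16, 0.15, 0.22, 0.25} → pass.
TC (methods 1·2): 0.29 vs {0.18, 0.28, 0.13, 0.25} → pass.
TC (methods 1·3): 0.39 vs {0.19, 0.36, 0.17, 0.32} → pass.
TC (methods 2·3): 0.63 vs {0.39, 0.41, 0.25, 0.22} → pass.
0 of 9 fail.

0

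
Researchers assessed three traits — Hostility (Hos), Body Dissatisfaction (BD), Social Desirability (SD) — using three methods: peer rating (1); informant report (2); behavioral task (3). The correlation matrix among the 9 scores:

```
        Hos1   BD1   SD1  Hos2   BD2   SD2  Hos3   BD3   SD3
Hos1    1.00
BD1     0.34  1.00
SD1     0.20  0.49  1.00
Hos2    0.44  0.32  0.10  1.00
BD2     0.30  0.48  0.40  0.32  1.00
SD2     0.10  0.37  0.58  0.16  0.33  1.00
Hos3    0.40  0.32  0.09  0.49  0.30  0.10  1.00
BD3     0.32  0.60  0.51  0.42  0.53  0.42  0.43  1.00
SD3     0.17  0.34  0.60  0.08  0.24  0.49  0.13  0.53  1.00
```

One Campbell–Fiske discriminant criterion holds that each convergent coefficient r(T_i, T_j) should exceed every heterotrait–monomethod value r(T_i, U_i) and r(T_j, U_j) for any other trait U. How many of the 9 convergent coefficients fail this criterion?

Convergent coefficients and their comparison sets:
Hos (methods 1·2): 0.44 vs {0.34, 0.32, 0.20, 0.16} → pass.
Hos (methods 1·3): 0.40 vs {0.34, 0.43, 0.20, 0.13} → fail.
Hos (methods 2·3): 0.49 vs {0.32, 0.43, 0.16, 0.13} → pass.
BD (methods 1·2): 0.48 vs {0.34, 0.32, 0.49, 0.33} → fail.
BD (methods 1·3): 0.60 vs {0.34, 0.43, 0.49, 0.53} → pass.
BD (methods 2·3): 0.53 vs {0.32, 0.43, 0.33, 0.53} → fail.
SD (methods 1·2): 0.58 vs {0.20, 0.16, 0.49, 0.33} → pass.
SD (methods 1·3): 0.60 vs {0.20, 0.13, 0.49, 0.53} → pass.
SD (methods 2·3): 0.49 vs {0.16, 0.13, 0.33, 0.53} → fail.
4 of 9 fail.

4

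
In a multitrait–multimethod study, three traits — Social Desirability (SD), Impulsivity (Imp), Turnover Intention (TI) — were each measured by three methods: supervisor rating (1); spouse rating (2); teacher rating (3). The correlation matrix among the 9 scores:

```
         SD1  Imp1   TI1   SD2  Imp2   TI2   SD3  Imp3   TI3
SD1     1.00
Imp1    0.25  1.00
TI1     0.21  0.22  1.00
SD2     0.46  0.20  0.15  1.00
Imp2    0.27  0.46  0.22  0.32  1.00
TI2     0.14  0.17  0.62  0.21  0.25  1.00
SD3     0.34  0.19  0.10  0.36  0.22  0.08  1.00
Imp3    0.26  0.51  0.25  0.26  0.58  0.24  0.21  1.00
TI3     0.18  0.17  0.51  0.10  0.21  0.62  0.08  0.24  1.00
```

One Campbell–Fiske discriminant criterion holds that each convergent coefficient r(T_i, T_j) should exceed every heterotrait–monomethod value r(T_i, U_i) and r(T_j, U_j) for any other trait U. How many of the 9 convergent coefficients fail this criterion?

Checking each validity diagonal entry against its comparison values:
SD (methods 1·2): 0.46 vs {0.25, 0.32, 0.21, 0.21} → pass.
SD (methods 1·3): 0.34 vs {0.25, 0.21, 0.21, 0.08} → pass.
SD (methods 2·3): 0.36 vs {0.32, 0.21, 0.21, 0.08} → pass.
Imp (methods 1·2): 0.46 vs {0.25, 0.32, 0.22, 0.25} → pass.
Imp (methods 1·3): 0.51 vs {0.25, 0.21, 0.22, 0.24} → pass.
Imp (methods 2·3): 0.58 vs {0.32, 0.21, 0.25, 0.24} → pass.
TI (methods 1·2): 0.62 vs {0.21, 0.21, 0.22, 0.25} → pass.
TI (methods 1·3): 0.51 vs {0.21, 0.08, 0.22, 0.24} → pass.
TI (methods 2·3): 0.62 vs {0.21, 0.08, 0.25, 0.24} → pass.
0 of 9 fail.

0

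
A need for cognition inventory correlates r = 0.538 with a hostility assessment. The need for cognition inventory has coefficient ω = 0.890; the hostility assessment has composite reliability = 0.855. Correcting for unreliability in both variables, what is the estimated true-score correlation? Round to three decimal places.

r_true = r_obs / √(r_xx · r_yy) = 0.538 / √(0.890 × 0.855) = 0.538 / √0.760950 = 0.538 / 0.8723 ≈ 0.617.

0.617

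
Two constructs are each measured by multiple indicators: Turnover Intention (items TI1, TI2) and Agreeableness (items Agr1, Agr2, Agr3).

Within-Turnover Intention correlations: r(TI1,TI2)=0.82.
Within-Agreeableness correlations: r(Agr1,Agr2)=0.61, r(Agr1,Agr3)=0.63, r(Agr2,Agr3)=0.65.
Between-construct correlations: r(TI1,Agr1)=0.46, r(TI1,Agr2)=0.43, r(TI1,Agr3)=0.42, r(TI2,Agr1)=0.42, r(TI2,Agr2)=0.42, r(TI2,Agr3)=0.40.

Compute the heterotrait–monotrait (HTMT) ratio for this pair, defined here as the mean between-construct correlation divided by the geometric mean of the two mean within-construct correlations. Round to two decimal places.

0.59

Mean heterotrait r = 2.55/6 = 0.4250.
Mean within-TI = 0.82/1 = 0.8200; mean within-Agr = 1.89/3 = 0.6300.
Geometric mean = √(0.8200 × 0.6300) = 0.7187.
HTMT = 0.4250 / 0.7187 = 0.59.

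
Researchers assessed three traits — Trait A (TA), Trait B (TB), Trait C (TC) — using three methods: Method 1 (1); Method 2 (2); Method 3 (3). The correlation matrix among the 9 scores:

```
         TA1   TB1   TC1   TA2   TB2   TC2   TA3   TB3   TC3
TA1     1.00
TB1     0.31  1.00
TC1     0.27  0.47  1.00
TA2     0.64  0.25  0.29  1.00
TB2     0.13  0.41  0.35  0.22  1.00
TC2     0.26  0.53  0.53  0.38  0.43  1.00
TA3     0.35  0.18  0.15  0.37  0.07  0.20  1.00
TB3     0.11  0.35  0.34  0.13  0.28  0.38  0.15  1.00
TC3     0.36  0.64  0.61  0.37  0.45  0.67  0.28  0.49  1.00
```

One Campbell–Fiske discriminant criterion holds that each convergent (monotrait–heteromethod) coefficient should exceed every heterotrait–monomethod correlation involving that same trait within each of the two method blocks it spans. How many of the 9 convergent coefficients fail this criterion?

Convergent coefficients and their comparison sets:
TA (methods 1·2): 0.64 vs {0.31, 0.22, 0.27, 0.38} → pass.
TA (methods 1·3): 0.35 vs {0.31, 0.15, 0.27, 0.28} → pass.
TA (methods 2·3): 0.37 vs {0.22, 0.15, 0.38, 0.28} → fail.
TB (methods 1·2): 0.41 vs {0.31, 0.22, 0.47, 0.43} → fail.
TB (methods 1·3): 0.35 vs {0.31, 0.15, 0.47, 0.49} → fail.
TB (methods 2·3): 0.28 vs {0.22, 0.15, 0.43, 0.49} → fail.
TC (methods 1·2): 0.53 vs {0.27, 0.38, 0.47, 0.43} → pass.
TC (methods 1·3): 0.61 vs {0.27, 0.28, 0.47, 0.49} → pass.
TC (methods 2·3): 0.67 vs {0.38, 0.28, 0.43, 0.49} → pass.
4 of 9 fail.

4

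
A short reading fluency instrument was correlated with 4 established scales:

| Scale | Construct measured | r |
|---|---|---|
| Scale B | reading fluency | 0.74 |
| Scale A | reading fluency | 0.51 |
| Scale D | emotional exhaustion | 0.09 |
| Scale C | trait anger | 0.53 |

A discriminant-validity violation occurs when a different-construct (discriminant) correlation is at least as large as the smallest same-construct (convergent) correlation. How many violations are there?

1

Convergent (same construct = reading fluency): Scale B, Scale A.
Smallest convergent = 0.51. Discriminant values: 0.09, 0.53; count ≥ 0.51 → 1.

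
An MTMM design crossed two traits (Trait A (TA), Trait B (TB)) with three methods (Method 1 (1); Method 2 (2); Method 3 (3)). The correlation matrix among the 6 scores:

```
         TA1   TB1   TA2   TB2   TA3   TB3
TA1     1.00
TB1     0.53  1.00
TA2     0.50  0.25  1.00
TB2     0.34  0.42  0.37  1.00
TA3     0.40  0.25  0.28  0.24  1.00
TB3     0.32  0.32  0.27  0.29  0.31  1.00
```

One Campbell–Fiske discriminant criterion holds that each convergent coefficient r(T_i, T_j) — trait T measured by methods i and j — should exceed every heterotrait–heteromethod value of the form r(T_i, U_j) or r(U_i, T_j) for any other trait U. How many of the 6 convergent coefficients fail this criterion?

1

Convergent coefficients and their comparison sets:
TA (methods 1·2): 0.50 vs {0.34, 0.25} → pass.
TA (methods 1·3): 0.40 vs {0.32, 0.25} → pass.
TA (methods 2·3): 0.28 vs {0.27, 0.24} → pass.
TB (methods 1·2): 0.42 vs {0.25, 0.34} → pass.
TB (methods 1·3): 0.32 vs {0.25, 0.32} → fail.
TB (methods 2·3): 0.29 vs {0.24, 0.27} → pass.
1 of 6 fail.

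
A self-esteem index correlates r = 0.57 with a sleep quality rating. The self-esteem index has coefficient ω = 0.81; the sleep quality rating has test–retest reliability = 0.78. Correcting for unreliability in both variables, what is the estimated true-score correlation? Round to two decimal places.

r_true = r_obs / √(r_xx · r_yy) = 0.57 / √(0.81 × 0.78) = 0.57 / √0.6318 = 0.57 / 0.7949 ≈ 0.72.

0.72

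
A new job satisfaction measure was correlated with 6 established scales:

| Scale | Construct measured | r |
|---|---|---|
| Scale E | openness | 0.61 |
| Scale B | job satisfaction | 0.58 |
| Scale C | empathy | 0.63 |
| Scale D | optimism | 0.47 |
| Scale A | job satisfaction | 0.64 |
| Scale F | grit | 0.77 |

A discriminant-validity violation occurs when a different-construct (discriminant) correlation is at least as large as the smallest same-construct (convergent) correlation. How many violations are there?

3

Convergent (same construct = job satisfaction): Scale B, Scale A.
Smallest convergent = 0.58. Discriminant values: 0.61, 0.63, 0.47, 0.77; count ≥ 0.58 → 3.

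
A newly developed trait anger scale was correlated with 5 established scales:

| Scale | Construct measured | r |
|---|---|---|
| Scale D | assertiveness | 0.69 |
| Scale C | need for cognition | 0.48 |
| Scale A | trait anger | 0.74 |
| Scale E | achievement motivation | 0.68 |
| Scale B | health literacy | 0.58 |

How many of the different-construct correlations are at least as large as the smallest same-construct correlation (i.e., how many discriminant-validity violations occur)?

0

Convergent (same construct = trait anger): Scale A.
Smallest convergent = 0.74. Discriminant values: 0.69, 0.48, 0.68, 0.58; count ≥ 0.74 → 0.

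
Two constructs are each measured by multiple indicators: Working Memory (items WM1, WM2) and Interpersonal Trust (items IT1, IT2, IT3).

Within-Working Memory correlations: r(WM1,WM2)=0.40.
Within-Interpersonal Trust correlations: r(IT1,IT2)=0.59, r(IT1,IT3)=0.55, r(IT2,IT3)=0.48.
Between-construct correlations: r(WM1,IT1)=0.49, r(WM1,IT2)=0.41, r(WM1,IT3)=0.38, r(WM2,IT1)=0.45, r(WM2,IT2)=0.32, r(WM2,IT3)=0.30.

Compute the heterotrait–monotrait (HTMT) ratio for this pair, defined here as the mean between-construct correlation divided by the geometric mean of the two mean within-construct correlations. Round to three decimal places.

0.843

Mean heterotrait r = 2.35/6 = 0.3917.
Mean within-WM = 0.40/1 = 0.4000; mean within-IT = 1.62/3 = 0.5400.
Geometric mean = √(0.4000 × 0.5400) = 0.4648.
HTMT = 0.3917 / 0.4648 = 0.843.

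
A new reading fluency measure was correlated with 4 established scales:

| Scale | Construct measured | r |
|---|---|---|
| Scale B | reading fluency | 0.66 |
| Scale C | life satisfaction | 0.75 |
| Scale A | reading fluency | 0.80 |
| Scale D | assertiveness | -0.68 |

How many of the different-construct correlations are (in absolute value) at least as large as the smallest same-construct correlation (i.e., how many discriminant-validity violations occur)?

Convergent (same construct = reading fluency): Scale B, Scale A.
Smallest convergent = 0.66. Discriminant |r|: 0.75, 0.68; count ≥ 0.66 → 2.

2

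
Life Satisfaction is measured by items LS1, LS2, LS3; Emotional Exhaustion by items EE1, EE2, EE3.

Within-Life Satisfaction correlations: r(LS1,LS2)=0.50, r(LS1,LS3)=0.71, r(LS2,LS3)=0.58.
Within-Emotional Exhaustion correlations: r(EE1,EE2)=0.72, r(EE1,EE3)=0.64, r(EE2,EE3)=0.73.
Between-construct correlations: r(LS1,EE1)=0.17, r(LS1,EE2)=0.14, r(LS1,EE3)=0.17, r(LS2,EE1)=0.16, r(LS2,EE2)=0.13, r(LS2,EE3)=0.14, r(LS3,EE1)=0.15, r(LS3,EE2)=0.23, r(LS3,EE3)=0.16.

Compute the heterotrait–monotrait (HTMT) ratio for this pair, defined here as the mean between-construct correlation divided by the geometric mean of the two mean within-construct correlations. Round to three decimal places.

Between-construct mean = 1.45/9 = 0.1611.
Mean within-LS = 1.79/3 = 0.5967; mean within-EE = 2.09/3 = 0.6967.
Geometric mean = √(0.5967 × 0.6967) = 0.6448.
HTMT = 0.1611 / 0.6448 = 0.250.

0.250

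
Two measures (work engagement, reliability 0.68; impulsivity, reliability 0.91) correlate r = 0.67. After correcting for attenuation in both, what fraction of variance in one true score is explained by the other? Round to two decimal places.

Disattenuated r = 0.67 / √(0.68 × 0.91) = 0.67 / 0.7866 = 0.8518.
Shared true-score variance = 0.8518² = 0.7256 ≈ 0.73.

0.73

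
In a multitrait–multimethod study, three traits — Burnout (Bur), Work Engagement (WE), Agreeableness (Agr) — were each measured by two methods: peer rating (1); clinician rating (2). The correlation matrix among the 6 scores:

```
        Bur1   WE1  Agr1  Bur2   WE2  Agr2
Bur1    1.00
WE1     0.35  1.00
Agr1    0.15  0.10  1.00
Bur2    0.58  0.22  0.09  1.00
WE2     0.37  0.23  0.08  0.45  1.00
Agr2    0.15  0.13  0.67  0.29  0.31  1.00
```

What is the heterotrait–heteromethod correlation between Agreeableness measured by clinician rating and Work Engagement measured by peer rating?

Different traits and methods: r(Agr2, WE1) = 0.13.

0.13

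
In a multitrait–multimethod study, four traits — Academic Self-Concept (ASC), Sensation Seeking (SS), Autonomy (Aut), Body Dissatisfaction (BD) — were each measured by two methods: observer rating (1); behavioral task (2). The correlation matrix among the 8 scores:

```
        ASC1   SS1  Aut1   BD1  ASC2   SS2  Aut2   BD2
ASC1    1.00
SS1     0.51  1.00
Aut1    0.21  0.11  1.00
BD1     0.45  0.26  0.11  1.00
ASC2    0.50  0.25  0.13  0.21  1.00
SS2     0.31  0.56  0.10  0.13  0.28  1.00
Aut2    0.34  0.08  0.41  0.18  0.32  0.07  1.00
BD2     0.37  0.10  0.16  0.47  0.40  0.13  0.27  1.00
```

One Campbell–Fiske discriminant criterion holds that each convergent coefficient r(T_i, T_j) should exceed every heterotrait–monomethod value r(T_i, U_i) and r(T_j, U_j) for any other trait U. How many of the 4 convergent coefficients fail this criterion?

Each convergent coefficient versus the relevant comparison correlations:
ASC (methods 1·2): 0.50 vs {0.51, 0.28, 0.21, 0.32, 0.45, 0.40} → fail.
SS (methods 1·2): 0.56 vs {0.51, 0.28, 0.11, 0.07, 0.26, 0.13} → pass.
Aut (methods 1·2): 0.41 vs {0.21, 0.32, 0.11, 0.07, 0.11, 0.27} → pass.
BD (methods 1·2): 0.47 vs {0.45, 0.40, 0.26, 0.13, 0.11, 0.27} → pass.
1 of 4 fail.

1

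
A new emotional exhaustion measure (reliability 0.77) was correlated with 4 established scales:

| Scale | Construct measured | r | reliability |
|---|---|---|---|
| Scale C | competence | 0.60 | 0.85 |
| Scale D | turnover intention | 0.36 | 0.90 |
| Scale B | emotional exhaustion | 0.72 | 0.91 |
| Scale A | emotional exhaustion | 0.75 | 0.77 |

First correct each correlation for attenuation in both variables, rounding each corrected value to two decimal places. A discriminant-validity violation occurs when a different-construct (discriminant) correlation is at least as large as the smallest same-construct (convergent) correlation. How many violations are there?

0

Disattenuated r (r / √(r_scale · r_new)):
  Scale C (disc): 0.60 / √(0.85·0.77) = 0.74
  Scale D (disc): 0.36 / √(0.90·0.77) = 0.43
  Scale B (conv): 0.72 / √(0.91·0.77) = 0.86
  Scale A (conv): 0.75 / √(0.77·0.77) = 0.97
Smallest convergent = 0.86. Discriminant values: 0.74, 0.43; count ≥ 0.86 → 0.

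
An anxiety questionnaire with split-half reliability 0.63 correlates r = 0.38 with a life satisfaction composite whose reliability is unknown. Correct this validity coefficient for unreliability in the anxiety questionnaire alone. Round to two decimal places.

Single correction: r_c = r_obs / √r_xx = 0.38 / √0.63 = 0.38 / 0.7937 ≈ 0.48.

0.48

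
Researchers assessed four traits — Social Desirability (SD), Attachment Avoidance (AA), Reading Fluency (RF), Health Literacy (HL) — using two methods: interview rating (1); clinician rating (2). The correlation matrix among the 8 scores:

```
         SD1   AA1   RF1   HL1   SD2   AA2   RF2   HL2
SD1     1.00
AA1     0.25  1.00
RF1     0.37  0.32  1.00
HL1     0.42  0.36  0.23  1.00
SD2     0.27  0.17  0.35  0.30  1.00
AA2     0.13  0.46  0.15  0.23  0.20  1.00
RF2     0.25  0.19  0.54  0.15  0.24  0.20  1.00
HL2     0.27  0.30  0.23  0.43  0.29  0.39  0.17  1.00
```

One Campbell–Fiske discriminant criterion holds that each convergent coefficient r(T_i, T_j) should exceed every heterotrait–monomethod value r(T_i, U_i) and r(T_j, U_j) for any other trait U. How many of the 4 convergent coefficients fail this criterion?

1

Checking each validity diagonal entry against its comparison values:
SD (methods 1·2): 0.27 vs {0.25, 0.20, 0.37, 0.24, 0.42, 0.29} → fail.
AA (methods 1·2): 0.46 vs {0.25, 0.20, 0.32, 0.20, 0.36, 0.39} → pass.
RF (methods 1·2): 0.54 vs {0.37, 0.24, 0.32, 0.20, 0.23, 0.17} → pass.
HL (methods 1·2): 0.43 vs {0.42, 0.29, 0.36, 0.39, 0.23, 0.17} → pass.
1 of 4 fail.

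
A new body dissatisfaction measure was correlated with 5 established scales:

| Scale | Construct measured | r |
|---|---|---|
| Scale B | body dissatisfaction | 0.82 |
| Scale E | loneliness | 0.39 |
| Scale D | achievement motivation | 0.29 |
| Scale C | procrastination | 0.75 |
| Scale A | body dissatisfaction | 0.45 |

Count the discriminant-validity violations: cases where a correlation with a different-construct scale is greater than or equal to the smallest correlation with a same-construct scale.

1

Convergent (same construct = body dissatisfaction): Scale B, Scale A.
Smallest convergent = 0.45. Discriminant values: 0.39, 0.29, 0.75; count ≥ 0.45 → 1.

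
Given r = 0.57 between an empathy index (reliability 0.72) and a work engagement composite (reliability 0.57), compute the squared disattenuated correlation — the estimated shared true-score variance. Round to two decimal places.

Disattenuated r = 0.57 / √(0.72 × 0.57) = 0.57 / 0.6406 = 0.8898.
Shared true-score variance = 0.8898² = 0.7917 ≈ 0.79.

0.79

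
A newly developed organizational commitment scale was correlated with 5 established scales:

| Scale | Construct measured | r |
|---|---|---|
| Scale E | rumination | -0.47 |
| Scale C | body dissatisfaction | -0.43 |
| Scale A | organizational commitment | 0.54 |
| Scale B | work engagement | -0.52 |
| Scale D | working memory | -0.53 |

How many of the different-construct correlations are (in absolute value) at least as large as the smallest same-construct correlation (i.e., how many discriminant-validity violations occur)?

0

Convergent (same construct = organizational commitment): Scale A.
Smallest convergent = 0.54. Discriminant |r|: 0.47, 0.43, 0.52, 0.53; count ≥ 0.54 → 0.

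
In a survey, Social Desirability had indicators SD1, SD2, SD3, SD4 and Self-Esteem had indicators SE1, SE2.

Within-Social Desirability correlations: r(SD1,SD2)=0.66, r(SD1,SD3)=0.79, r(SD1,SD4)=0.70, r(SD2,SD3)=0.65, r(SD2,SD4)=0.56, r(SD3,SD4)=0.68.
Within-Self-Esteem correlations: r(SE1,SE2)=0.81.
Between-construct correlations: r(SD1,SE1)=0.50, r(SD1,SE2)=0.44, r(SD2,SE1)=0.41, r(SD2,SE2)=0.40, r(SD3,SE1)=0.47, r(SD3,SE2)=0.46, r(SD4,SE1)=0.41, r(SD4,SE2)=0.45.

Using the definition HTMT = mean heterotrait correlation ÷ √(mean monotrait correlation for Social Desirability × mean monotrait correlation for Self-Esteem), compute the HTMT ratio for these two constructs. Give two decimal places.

Mean heterotrait r = 3.54/8 = 0.4425.
Mean within-SD = 4.04/6 = 0.6733; mean within-SE = 0.81/1 = 0.8100.
Geometric mean = √(0.6733 × 0.8100) = 0.7385.
HTMT = 0.4425 / 0.7385 = 0.60.

0.60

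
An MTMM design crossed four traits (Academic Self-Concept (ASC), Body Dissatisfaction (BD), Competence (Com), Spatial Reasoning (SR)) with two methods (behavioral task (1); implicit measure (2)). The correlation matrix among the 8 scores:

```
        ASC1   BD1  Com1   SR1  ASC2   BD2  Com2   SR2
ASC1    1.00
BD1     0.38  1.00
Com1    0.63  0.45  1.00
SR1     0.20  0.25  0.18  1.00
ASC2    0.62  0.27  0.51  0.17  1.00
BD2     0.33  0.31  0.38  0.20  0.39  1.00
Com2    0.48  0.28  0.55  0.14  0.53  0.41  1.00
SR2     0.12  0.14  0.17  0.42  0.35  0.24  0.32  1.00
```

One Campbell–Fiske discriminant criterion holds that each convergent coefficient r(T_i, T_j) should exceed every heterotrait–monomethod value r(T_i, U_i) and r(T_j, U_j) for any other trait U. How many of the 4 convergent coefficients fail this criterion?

Each convergent coefficient versus the relevant comparison correlations:
ASC (methods 1·2): 0.62 vs {0.38, 0.39, 0.63, 0.53, 0.20, 0.35} → fail.
BD (methods 1·2): 0.31 vs {0.38, 0.39, 0.45, 0.41, 0.25, 0.24} → fail.
Com (methods 1·2): 0.55 vs {0.63, 0.53, 0.45, 0.41, 0.18, 0.32} → fail.
SR (methods 1·2): 0.42 vs {0.20, 0.35, 0.25, 0.24, 0.18, 0.32} → pass.
3 of 4 fail.

3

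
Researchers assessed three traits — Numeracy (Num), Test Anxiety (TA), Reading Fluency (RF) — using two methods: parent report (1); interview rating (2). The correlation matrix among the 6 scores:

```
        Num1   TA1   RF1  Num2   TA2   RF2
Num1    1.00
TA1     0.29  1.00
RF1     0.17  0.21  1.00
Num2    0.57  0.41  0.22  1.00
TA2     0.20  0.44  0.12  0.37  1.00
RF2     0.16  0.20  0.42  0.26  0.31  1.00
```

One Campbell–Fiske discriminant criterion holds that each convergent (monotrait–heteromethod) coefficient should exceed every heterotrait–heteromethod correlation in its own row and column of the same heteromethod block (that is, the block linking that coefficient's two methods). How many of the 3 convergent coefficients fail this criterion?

0

Convergent coefficients and their comparison sets:
Num (methods 1·2): 0.57 vs {0.20, 0.41, 0.16, 0.22} → pass.
TA (methods 1·2): 0.44 vs {0.41, 0.20, 0.20, 0.12} → pass.
RF (methods 1·2): 0.42 vs {0.22, 0.16, 0.12, 0.20} → pass.
0 of 3 fail.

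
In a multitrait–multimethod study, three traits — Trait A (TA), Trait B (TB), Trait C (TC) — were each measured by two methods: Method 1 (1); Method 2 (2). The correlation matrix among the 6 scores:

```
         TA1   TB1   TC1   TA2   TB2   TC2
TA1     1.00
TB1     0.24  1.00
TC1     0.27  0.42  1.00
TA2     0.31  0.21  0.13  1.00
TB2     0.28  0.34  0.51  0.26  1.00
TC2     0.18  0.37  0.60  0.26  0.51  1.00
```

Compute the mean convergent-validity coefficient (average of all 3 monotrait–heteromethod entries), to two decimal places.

0.42

Convergent values: 0.31, 0.34, 0.60; mean = 1.25/3 = 0.42.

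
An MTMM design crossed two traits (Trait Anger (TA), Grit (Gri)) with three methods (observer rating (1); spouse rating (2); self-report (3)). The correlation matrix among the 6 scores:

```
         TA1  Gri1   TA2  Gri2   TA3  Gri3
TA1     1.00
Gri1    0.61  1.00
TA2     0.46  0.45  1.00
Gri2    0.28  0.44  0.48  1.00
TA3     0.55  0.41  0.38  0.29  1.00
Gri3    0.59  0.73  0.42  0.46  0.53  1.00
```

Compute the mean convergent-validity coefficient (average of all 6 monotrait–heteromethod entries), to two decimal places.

0.50

Convergent values: 0.46, 0.55, 0.38, 0.44, 0.73, 0.46; mean = 3.02/6 = 0.50.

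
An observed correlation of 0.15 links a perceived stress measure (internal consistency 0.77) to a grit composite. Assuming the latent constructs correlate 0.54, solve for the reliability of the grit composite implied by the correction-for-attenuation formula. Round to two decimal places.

0.10

r_true = r_obs / √(r_xx · r_yy) ⇒ 0.54 = 0.15 / √(0.77 · r_yy).
√(0.77 · r_yy) = 0.15 / 0.54 = 0.2778; 0.77 · r_yy = 0.0772; r_yy = 0.0772 / 0.77 ≈ 0.10.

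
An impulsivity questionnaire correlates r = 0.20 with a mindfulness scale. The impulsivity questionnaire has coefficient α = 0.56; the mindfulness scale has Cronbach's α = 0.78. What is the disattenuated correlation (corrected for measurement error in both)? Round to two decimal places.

r_true = r_obs / √(r_xx · r_yy) = 0.20 / √(0.56 × 0.78) = 0.20 / √0.4368 = 0.20 / 0.6609 ≈ 0.30.

0.30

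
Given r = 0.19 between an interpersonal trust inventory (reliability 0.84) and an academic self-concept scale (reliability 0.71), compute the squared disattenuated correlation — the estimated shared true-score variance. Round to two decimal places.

0.06

Disattenuated r = 0.19 / √(0.84 × 0.71) = 0.19 / 0.7723 = 0.2460.
Shared true-score variance = 0.2460² = 0.0605 ≈ 0.06.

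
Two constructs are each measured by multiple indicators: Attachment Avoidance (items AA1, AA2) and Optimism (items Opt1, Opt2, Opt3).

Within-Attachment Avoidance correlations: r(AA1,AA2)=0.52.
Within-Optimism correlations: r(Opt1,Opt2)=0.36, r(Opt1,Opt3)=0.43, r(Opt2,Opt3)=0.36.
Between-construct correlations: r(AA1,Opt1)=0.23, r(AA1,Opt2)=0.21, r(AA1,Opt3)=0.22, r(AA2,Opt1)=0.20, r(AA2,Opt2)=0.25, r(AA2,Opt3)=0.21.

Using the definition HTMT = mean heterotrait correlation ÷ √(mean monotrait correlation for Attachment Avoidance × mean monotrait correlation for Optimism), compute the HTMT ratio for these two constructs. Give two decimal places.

Mean between = 1.32/6 = 0.2200.
Mean within-AA = 0.52/1 = 0.5200; mean within-Opt = 1.15/3 = 0.3833.
Geometric mean = √(0.5200 × 0.3833) = 0.4464.
HTMT = 0.2200 / 0.4464 = 0.49.

0.49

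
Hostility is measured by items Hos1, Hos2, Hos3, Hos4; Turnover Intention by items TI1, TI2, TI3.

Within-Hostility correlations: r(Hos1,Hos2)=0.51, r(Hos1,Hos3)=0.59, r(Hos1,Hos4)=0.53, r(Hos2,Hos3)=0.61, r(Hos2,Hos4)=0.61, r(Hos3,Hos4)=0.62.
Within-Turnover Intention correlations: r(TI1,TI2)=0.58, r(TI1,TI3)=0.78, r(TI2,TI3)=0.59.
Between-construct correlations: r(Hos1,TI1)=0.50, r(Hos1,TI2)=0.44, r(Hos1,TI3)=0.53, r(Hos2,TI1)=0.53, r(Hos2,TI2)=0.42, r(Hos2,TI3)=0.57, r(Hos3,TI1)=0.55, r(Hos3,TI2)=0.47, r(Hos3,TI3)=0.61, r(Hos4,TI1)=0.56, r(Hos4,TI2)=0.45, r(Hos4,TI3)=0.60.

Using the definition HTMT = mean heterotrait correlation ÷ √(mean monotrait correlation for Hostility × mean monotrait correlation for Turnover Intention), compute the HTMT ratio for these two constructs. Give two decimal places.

0.85

Mean between = 6.23/12 = 0.5192.
Mean within-Hos = 3.47/6 = 0.5783; mean within-TI = 1.95/3 = 0.6500.
Geometric mean = √(0.5783 × 0.6500) = 0.6131.
HTMT = 0.5192 / 0.6131 = 0.85.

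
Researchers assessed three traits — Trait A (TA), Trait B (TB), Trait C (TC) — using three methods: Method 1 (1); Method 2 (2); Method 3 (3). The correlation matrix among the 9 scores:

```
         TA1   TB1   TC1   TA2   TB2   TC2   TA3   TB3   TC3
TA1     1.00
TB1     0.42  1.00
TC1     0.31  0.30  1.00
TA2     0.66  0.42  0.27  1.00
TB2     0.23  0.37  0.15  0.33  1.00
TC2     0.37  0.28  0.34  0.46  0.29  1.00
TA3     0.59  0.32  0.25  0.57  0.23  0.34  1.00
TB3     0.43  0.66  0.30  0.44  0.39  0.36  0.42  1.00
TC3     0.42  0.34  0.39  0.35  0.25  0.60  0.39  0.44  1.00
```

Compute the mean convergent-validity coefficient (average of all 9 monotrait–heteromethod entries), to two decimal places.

Convergent values: 0.66, 0.59, 0.57, 0.37, 0.66, 0.39, 0.34, 0.39, 0.60; mean = 4.57/9 = 0.51.

0.51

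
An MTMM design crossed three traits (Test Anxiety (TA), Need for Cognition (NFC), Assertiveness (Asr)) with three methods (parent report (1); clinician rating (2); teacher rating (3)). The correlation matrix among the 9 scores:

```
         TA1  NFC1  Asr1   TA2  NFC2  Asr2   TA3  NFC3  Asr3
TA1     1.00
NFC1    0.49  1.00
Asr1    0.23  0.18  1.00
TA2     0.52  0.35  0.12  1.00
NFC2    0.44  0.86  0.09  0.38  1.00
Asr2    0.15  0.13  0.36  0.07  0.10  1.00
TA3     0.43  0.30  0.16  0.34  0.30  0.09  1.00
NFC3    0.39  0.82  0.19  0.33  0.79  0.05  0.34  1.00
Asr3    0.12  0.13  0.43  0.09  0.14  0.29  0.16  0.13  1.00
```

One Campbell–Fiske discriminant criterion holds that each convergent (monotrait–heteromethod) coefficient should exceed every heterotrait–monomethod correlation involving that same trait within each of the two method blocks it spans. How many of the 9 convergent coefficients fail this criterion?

2

Each convergent coefficient versus the relevant comparison correlations:
TA (methods 1·2): 0.52 vs {0.49, 0.38, 0.23, 0.07} → pass.
TA (methods 1·3): 0.43 vs {0.49, 0.34, 0.23, 0.16} → fail.
TA (methods 2·3): 0.34 vs {0.38, 0.34, 0.07, 0.16} → fail.
NFC (methods 1·2): 0.86 vs {0.49, 0.38, 0.18, 0.10} → pass.
NFC (methods 1·3): 0.82 vs {0.49, 0.34, 0.18, 0.13} → pass.
NFC (methods 2·3): 0.79 vs {0.38, 0.34, 0.10, 0.13} → pass.
Asr (methods 1·2): 0.36 vs {0.23, 0.07, 0.18, 0.10} → pass.
Asr (methods 1·3): 0.43 vs {0.23, 0.16, 0.18, 0.13} → pass.
Asr (methods 2·3): 0.29 vs {0.07, 0.16, 0.10, 0.13} → pass.
2 of 9 fail.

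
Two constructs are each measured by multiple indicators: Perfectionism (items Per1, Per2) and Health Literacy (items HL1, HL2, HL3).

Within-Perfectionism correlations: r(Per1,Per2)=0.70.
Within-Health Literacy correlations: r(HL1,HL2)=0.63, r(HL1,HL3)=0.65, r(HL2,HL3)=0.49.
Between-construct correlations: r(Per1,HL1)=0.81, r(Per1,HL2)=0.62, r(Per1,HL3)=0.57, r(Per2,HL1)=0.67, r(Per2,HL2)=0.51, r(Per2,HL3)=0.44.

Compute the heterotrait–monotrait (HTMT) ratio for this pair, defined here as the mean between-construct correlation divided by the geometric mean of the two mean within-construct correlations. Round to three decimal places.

Mean heterotrait r = 3.62/6 = 0.6033.
Mean within-Per = 0.70/1 = 0.7000; mean within-HL = 1.77/3 = 0.5900.
Geometric mean = √(0.7000 × 0.5900) = 0.6427.
HTMT = 0.6033 / 0.6427 = 0.939.

0.939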